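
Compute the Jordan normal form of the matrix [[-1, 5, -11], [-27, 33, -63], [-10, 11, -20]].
The characteristic polynomial is det(xI - A) = (x - 6)(x - 3)^2, so the eigenvalues are 3 (algebraic multiplicity 2), 6 (algebraic multiplicity 1).

For λ = 3: rank(A - 3I) = 2, rank((A - 3I)^2) = 1. The eigenspace has dimension 3 - 2 = 1, so there is 1 Jordan block; the rank sequence gives block sizes [2].

For λ = 6: algebraic multiplicity 1 gives one 1×1 block.

Assembling the blocks gives the Jordan form J above.

J = [[3, 1, 0], [0, 3, 0], [0, 0, 6]]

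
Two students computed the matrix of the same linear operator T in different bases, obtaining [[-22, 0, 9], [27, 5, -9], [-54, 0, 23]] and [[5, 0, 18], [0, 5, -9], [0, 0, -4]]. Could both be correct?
Yes.

Two matrices over a field are similar if and only if they have the same invariant factors.

Both A and B have characteristic polynomial (x - 5)^2(x + 4) and minimal polynomial (x - 5)(x + 4). Computing further, both have invariant factors x - 5, (x - 5)(x + 4). Hence A and B are similar.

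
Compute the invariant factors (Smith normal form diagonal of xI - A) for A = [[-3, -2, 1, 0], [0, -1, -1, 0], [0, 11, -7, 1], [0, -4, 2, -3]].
The Jordan structure of A has elementary divisors (x + 4)^2, (x + 3), (x + 3). Arranging the block sizes at each eigenvalue in decreasing order and taking row products gives the invariant factors.

Invariant factors (smallest first, each dividing the next): x + 3, (x + 3)(x + 4)^2.

Check: the last factor (x + 3)(x + 4)^2 is the minimal polynomial, and the product (x + 3)^2(x + 4)^2 is the characteristic polynomial.

x + 3, (x + 3)(x + 4)^2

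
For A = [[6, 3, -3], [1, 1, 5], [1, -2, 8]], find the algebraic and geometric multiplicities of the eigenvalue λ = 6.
The characteristic polynomial is (x - 6)^2(x - 3), so the factor x - 6 appears with exponent 2: the algebraic multiplicity is 2.

rank(A - 6I) = 2, so the eigenspace has dimension 3 - 2 = 1: the geometric multiplicity is 1.

Since 1 < 2, A is not diagonalizable.

algebraic multiplicity 2, geometric multiplicity 1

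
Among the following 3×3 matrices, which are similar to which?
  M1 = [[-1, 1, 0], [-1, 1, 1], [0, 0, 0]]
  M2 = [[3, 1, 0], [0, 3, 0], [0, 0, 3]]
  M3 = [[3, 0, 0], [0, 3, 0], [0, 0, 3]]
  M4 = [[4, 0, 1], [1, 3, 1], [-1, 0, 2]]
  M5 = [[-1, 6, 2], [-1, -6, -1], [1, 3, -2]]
4 classes: {M1}, {M2, M4}, {M3}, {M5}

Characteristic polynomials: χ_{M1} = x^3, χ_{M2} = (x - 3)^3, χ_{M3} = (x - 3)^3, χ_{M4} = (x - 3)^3, χ_{M5} = (x + 3)^3.

{M1}: invariant factors x^3.

{M2, M4}: invariant factors x - 3, (x - 3)^2.

{M3}: invariant factors x - 3, x - 3, x - 3.

{M5}: invariant factors x + 3, (x + 3)^2.

Matrices are similar if and only if their invariant-factor lists agree; the partition into similarity classes is {M1}, {M2, M4}, {M3}, {M5}.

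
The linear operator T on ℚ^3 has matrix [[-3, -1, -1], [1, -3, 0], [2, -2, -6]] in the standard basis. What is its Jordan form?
The characteristic polynomial is det(xI - A) = (x + 4)^3, so the eigenvalues are -4 (algebraic multiplicity 3).

For λ = -4: rank(A + 4I) = 2, rank((A + 4I)^2) = 1, rank((A + 4I)^3) = 0. The eigenspace has dimension 3 - 2 = 1, so there is 1 Jordan block; the rank sequence gives block sizes [3].

Assembling the blocks gives the Jordan form J above.

J = [[-4, 1, 0], [0, -4, 1], [0, 0, -4]]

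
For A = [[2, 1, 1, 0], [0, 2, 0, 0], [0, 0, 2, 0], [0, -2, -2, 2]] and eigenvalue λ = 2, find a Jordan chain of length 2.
We seek v_1 ∈ ker((A - 2I)^2) \ ker(A - 2I), then set v_{i+1} = (A - 2I) v_i.

One such chain is v_1 = [[0, 1, 0, 0]]^T, v_2 = [[1, 0, 0, -2]]^T. Check: (A - 2I) v_2 = [[0, 0, 0, 0]]^T = 0.

v_1 = [[0, 1, 0, 0]]^T, v_2 = [[1, 0, 0, -2]]^T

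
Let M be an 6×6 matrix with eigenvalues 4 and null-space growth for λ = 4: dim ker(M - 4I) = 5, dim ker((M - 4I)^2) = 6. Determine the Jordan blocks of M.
λ = 4: successive nullity increments [5, 1] count blocks of size ≥ k; block sizes are [2, 1, 1, 1, 1].

Jordan blocks: (4, 2), (4, 1), (4, 1), (4, 1), (4, 1)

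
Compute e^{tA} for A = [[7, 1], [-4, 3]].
A has Jordan form J = [[5, 1], [0, 5]] with A = PJP^{-1}, so e^{tA} = P e^{tJ} P^{-1}.

For a Jordan block J_k(λ), e^{tJ_k(λ)} = e^{λt} · (I + tN + t^2 N^2/2! + ... + t^{k-1} N^{k-1}/(k-1)!) where N is the nilpotent superdiagonal part.

Assembling the blocks and conjugating back gives the entries of e^{tA} as shown above.

e^{tA} = [[(2*t + 1)*e^{5*t}, t*e^{5*t}], [-4*t*e^{5*t}, (1 - 2*t)*e^{5*t}]]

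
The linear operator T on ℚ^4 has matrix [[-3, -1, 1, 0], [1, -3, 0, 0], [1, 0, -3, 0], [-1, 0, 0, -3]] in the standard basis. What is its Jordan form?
The characteristic polynomial is det(xI - A) = (x + 3)^4, so the eigenvalues are -3 (algebraic multiplicity 4).

For λ = -3: rank(A + 3I) = 2, rank((A + 3I)^2) = 1, rank((A + 3I)^3) = 0. The eigenspace has dimension 4 - 2 = 2, so there are 2 Jordan blocks; the rank sequence gives block sizes [3, 1].

Assembling the blocks gives the Jordan form J above.

J = [[-3, 1, 0, 0], [0, -3, 1, 0], [0, 0, -3, 0], [0, 0, 0, -3]]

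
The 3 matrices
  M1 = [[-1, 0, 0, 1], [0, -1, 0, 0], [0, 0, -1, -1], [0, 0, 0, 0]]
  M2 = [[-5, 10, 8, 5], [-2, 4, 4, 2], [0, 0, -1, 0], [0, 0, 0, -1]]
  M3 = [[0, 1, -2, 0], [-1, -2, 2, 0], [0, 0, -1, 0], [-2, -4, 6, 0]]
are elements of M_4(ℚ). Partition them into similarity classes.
2 classes: {M1}, {M2, M3}

Characteristic polynomials: χ_{M1} = x(x + 1)^3, χ_{M2} = x(x + 1)^3, χ_{M3} = x(x + 1)^3.

{M1}: invariant factors x + 1, x + 1, x(x + 1).

{M2, M3}: invariant factors x + 1, x(x + 1)^2.

Matrices are similar if and only if their invariant-factor lists agree; the partition into similarity classes is {M1}, {M2, M3}.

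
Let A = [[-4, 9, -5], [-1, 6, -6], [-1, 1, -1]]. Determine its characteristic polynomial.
xI - A = [[x + 4, -9, 5], [1, x - 6, 6], [1, -1, x + 1]].

Expanding det(xI - A) along the first row:
det(xI - A) = + (x + 4)·det([[x - 6, 6], [-1, x + 1]]) - (-9)·det([[1, 6], [1, x + 1]]) + (5)·det([[1, x - 6], [1, -1]]).

Evaluating gives χ_A(x) = x^3 - x^2 - 16x - 20 = (x - 5)(x + 2)^2.

χ_A(x) = (x - 5)(x + 2)^2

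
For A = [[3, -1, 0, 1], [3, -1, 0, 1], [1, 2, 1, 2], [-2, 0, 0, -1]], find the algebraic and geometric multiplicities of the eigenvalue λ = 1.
algebraic multiplicity 2, geometric multiplicity 1

The characteristic polynomial is x^2(x - 1)^2, so the factor x - 1 appears with exponent 2: the algebraic multiplicity is 2.

rank(A - I) = 3, so the eigenspace has dimension 4 - 3 = 1: the geometric multiplicity is 1.

Since 1 < 2, A is not diagonalizable.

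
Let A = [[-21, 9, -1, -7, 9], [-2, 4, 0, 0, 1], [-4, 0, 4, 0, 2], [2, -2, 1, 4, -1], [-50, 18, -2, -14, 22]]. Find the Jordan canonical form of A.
The characteristic polynomial is det(xI - A) = (x - 4)^4(x + 3), so the eigenvalues are -3 (algebraic multiplicity 1), 4 (algebraic multiplicity 4).

For λ = -3: algebraic multiplicity 1 gives one 1×1 block.

For λ = 4: rank(A - 4I) = 3, rank((A - 4I)^2) = 1. The eigenspace has dimension 5 - 3 = 2, so there are 2 Jordan blocks; the rank sequence gives block sizes [2, 2].

Assembling the blocks gives the Jordan form J above.

J = [[-3, 0, 0, 0, 0], [0, 4, 1, 0, 0], [0, 0, 4, 0, 0], [0, 0, 0, 4, 1], [0, 0, 0, 0, 4]]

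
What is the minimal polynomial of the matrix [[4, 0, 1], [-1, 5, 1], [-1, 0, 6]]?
m_A(x) = (x - 5)^2

The characteristic polynomial factors as (x - 5)^3. The minimal polynomial is ∏(x - λ)^{k_λ} where k_λ is the size of the largest Jordan block at λ.

For λ = 5: rank(A - 5I) = 1, and the largest Jordan block has size 2 (the smallest k with rank((A - 5I)^k) = rank((A - 5I)^(k+1))).

So m_A(x) = (x - 5)^2.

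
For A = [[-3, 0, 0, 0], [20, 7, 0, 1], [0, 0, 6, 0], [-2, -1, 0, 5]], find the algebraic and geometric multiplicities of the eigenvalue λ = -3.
The characteristic polynomial is (x - 6)^3(x + 3), so the factor x + 3 appears with exponent 1: the algebraic multiplicity is 1.

rank(A + 3I) = 3, so the eigenspace has dimension 4 - 3 = 1: the geometric multiplicity is 1.

algebraic multiplicity 1, geometric multiplicity 1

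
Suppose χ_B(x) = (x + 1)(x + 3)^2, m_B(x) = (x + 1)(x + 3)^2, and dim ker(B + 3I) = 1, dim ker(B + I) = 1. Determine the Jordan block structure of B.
Jordan blocks: (-3, 2), (-1, 1)

λ = -3: algebraic multiplicity 2 (exponent in χ_B), largest block size 2 (exponent in m_B), 1 block (geometric multiplicity). This forces block sizes [2].
λ = -1: algebraic multiplicity 1 (exponent in χ_B), largest block size 1 (exponent in m_B), 1 block (geometric multiplicity). This forces block sizes [1].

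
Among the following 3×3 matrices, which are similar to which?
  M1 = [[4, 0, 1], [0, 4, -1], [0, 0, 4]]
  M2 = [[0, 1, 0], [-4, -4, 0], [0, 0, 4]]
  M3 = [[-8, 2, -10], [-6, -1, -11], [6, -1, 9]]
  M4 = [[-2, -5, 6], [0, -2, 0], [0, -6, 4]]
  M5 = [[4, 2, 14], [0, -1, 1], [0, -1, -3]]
2 classes: {M1}, {M2, M3, M4, M5}

Characteristic polynomials: χ_{M1} = (x - 4)^3, χ_{M2} = (x - 4)(x + 2)^2, χ_{M3} = (x - 4)(x + 2)^2, χ_{M4} = (x - 4)(x + 2)^2, χ_{M5} = (x - 4)(x + 2)^2.

{M1}: invariant factors x - 4, (x - 4)^2.

{M2, M3, M4, M5}: invariant factors (x - 4)(x + 2)^2.

Matrices are similar if and only if their invariant-factor lists agree; the partition into similarity classes is {M1}, {M2, M3, M4, M5}.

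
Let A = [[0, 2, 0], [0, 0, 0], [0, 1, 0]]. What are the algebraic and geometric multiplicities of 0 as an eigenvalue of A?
algebraic multiplicity 3, geometric multiplicity 2

The characteristic polynomial is x^3, so the factor x appears with exponent 3: the algebraic multiplicity is 3.

rank(A) = 1, so the eigenspace has dimension 3 - 1 = 2: the geometric multiplicity is 2.

Since 2 < 3, A is not diagonalizable.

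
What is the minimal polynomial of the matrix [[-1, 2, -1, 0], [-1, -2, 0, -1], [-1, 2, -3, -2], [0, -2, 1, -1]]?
m_A(x) = (x + 1)(x + 2)^2

The characteristic polynomial factors as (x + 1)(x + 2)^3. The minimal polynomial is ∏(x - λ)^{k_λ} where k_λ is the size of the largest Jordan block at λ.

For λ = -2: rank(A + 2I) = 2, and the largest Jordan block has size 2 (the smallest k with rank((A + 2I)^k) = rank((A + 2I)^(k+1))).
For λ = -1: rank(A + I) = 3, and the largest Jordan block has size 1 (the smallest k with rank((A + I)^k) = rank((A + I)^(k+1))).

So m_A(x) = (x + 1)(x + 2)^2.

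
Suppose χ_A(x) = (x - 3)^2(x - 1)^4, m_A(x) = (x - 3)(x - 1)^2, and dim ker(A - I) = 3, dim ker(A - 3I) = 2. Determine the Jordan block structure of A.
λ = 1: algebraic multiplicity 4 (exponent in χ_A), largest block size 2 (exponent in m_A), 3 blocks (geometric multiplicity). These force block sizes [2, 1, 1].
λ = 3: algebraic multiplicity 2 (exponent in χ_A), largest block size 1 (exponent in m_A), 2 blocks (geometric multiplicity). These force block sizes [1, 1].

Jordan blocks: (1, 2), (1, 1), (1, 1), (3, 1), (3, 1)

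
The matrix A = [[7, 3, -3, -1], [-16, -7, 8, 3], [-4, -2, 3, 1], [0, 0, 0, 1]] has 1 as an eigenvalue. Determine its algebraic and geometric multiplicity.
algebraic multiplicity 4, geometric multiplicity 2

The characteristic polynomial is (x - 1)^4, so the factor x - 1 appears with exponent 4: the algebraic multiplicity is 4.

rank(A - I) = 2, so the eigenspace has dimension 4 - 2 = 2: the geometric multiplicity is 2.

Since 2 < 4, A is not diagonalizable.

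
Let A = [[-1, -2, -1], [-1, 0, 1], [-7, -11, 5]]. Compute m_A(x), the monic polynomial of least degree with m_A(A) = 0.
The characteristic polynomial factors as (x - 3)^2(x + 2). The minimal polynomial is ∏(x - λ)^{k_λ} where k_λ is the size of the largest Jordan block at λ.

For λ = -2: rank(A + 2I) = 2, and the largest Jordan block has size 1 (the smallest k with rank((A + 2I)^k) = rank((A + 2I)^(k+1))).
For λ = 3: rank(A - 3I) = 2, and the largest Jordan block has size 2 (the smallest k with rank((A - 3I)^k) = rank((A - 3I)^(k+1))).

So m_A(x) = (x - 3)^2(x + 2).

m_A(x) = (x - 3)^2(x + 2)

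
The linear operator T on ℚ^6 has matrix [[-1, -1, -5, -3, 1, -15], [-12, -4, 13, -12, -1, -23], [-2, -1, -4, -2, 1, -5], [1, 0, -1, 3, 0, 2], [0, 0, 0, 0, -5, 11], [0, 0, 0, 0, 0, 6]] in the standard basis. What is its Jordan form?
The characteristic polynomial is det(xI - A) = (x - 6)(x - 2)^2(x + 5)^3, so the eigenvalues are -5 (algebraic multiplicity 3), 2 (algebraic multiplicity 2), 6 (algebraic multiplicity 1).

For λ = -5: rank(A + 5I) = 4, rank((A + 5I)^2) = 3. The eigenspace has dimension 6 - 4 = 2, so there are 2 Jordan blocks; the rank sequence gives block sizes [2, 1].

For λ = 2: rank(A - 2I) = 5, rank((A - 2I)^2) = 4. The eigenspace has dimension 6 - 5 = 1, so there is 1 Jordan block; the rank sequence gives block sizes [2].

For λ = 6: algebraic multiplicity 1 gives one 1×1 block.

Assembling the blocks gives the Jordan form J above.

J = [[-5, 1, 0, 0, 0, 0], [0, -5, 0, 0, 0, 0], [0, 0, -5, 0, 0, 0], [0, 0, 0, 2, 1, 0], [0, 0, 0, 0, 2, 0], [0, 0, 0, 0, 0, 6]]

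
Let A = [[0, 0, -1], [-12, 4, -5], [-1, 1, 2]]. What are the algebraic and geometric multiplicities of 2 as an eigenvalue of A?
algebraic multiplicity 3, geometric multiplicity 1

The characteristic polynomial is (x - 2)^3, so the factor x - 2 appears with exponent 3: the algebraic multiplicity is 3.

rank(A - 2I) = 2, so the eigenspace has dimension 3 - 2 = 1: the geometric multiplicity is 1.

Since 1 < 3, A is not diagonalizable.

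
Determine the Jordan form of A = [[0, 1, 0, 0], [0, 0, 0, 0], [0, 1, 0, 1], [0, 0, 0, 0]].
J = [[0, 1, 0, 0], [0, 0, 0, 0], [0, 0, 0, 1], [0, 0, 0, 0]]

The characteristic polynomial is det(xI - A) = x^4, so the eigenvalues are 0 (algebraic multiplicity 4).

For λ = 0: rank(A) = 2, rank(A^2) = 0. The eigenspace has dimension 4 - 2 = 2, so there are 2 Jordan blocks; the rank sequence gives block sizes [2, 2].

Assembling the blocks gives the Jordan form J above.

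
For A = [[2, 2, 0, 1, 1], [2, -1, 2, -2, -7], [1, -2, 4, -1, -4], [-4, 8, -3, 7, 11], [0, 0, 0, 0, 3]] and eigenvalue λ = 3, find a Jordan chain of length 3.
v_1 = [[-13, 10, -3, -29, -2]]^T, v_2 = [[2, 0, 1, 3, 0]]^T, v_3 = [[1, 0, 0, 1, 0]]^T

We seek v_1 ∈ ker((A - 3I)^3) \ ker((A - 3I)^2), then set v_{i+1} = (A - 3I) v_i.

One such chain is v_1 = [[-13, 10, -3, -29, -2]]^T, v_2 = [[2, 0, 1, 3, 0]]^T, v_3 = [[1, 0, 0, 1, 0]]^T. Check: (A - 3I) v_3 = [[0, 0, 0, 0, 0]]^T = 0.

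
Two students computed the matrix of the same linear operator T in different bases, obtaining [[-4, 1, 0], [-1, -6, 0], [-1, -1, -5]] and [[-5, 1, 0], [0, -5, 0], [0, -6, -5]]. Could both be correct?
Two matrices over a field are similar if and only if they have the same invariant factors.

Both A and B have characteristic polynomial (x + 5)^3 and minimal polynomial (x + 5)^2. Computing further, both have invariant factors x + 5, (x + 5)^2. Hence A and B are similar.

Yes.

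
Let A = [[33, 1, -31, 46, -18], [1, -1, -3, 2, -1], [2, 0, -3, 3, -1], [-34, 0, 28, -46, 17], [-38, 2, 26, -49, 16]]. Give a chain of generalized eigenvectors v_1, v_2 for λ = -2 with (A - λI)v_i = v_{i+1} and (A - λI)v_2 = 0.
v_1 = [[0, 1, 0, 0, 0]]^T, v_2 = [[1, 1, 0, 0, 2]]^T

We seek v_1 ∈ ker((A + 2I)^2) \ ker(A + 2I), then set v_{i+1} = (A + 2I) v_i.

One such chain is v_1 = [[0, 1, 0, 0, 0]]^T, v_2 = [[1, 1, 0, 0, 2]]^T. Check: (A + 2I) v_2 = [[0, 0, 0, 0, 0]]^T = 0.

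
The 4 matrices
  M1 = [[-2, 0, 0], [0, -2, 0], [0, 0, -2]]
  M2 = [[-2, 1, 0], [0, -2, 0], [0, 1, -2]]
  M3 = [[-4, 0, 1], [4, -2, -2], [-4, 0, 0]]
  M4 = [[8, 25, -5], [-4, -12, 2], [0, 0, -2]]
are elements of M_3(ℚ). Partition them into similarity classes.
2 classes: {M1}, {M2, M3, M4}

Characteristic polynomials: χ_{M1} = (x + 2)^3, χ_{M2} = (x + 2)^3, χ_{M3} = (x + 2)^3, χ_{M4} = (x + 2)^3.

{M1}: invariant factors x + 2, x + 2, x + 2.

{M2, M3, M4}: invariant factors x + 2, (x + 2)^2.

Matrices are similar if and only if their invariant-factor lists agree; the partition into similarity classes is {M1}, {M2, M3, M4}.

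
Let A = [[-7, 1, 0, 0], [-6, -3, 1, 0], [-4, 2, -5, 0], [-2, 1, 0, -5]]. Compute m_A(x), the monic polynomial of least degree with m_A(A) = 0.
The characteristic polynomial factors as (x + 5)^4. The minimal polynomial is ∏(x - λ)^{k_λ} where k_λ is the size of the largest Jordan block at λ.

For λ = -5: rank(A + 5I) = 2, and the largest Jordan block has size 3 (the smallest k with rank((A + 5I)^k) = rank((A + 5I)^(k+1))).

So m_A(x) = (x + 5)^3.

m_A(x) = (x + 5)^3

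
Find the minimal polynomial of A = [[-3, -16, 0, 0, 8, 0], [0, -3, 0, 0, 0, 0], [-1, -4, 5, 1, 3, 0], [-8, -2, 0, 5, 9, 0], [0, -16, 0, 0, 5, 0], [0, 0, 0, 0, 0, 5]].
The characteristic polynomial factors as (x - 5)^4(x + 3)^2. The minimal polynomial is ∏(x - λ)^{k_λ} where k_λ is the size of the largest Jordan block at λ.

For λ = -3: rank(A + 3I) = 4, and the largest Jordan block has size 1 (the smallest k with rank((A + 3I)^k) = rank((A + 3I)^(k+1))).
For λ = 5: rank(A - 5I) = 4, and the largest Jordan block has size 3 (the smallest k with rank((A - 5I)^k) = rank((A - 5I)^(k+1))).

So m_A(x) = (x - 5)^3(x + 3).

m_A(x) = (x - 5)^3(x + 3)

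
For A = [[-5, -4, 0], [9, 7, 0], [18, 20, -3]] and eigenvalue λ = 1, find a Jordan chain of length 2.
We seek v_1 ∈ ker((A - I)^2) \ ker(A - I), then set v_{i+1} = (A - I) v_i.

One such chain is v_1 = [[3, -4, -8]]^T, v_2 = [[-2, 3, 6]]^T. Check: (A - I) v_2 = [[0, 0, 0]]^T = 0.

v_1 = [[3, -4, -8]]^T, v_2 = [[-2, 3, 6]]^T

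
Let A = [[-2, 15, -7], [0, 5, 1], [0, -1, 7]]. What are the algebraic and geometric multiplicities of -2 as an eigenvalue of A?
The characteristic polynomial is (x - 6)^2(x + 2), so the factor x + 2 appears with exponent 1: the algebraic multiplicity is 1.

rank(A + 2I) = 2, so the eigenspace has dimension 3 - 2 = 1: the geometric multiplicity is 1.

algebraic multiplicity 1, geometric multiplicity 1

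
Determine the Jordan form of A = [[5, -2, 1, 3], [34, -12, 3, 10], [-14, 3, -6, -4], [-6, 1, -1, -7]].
J = [[-5, 1, 0, 0], [0, -5, 0, 0], [0, 0, -5, 1], [0, 0, 0, -5]]

The characteristic polynomial is det(xI - A) = (x + 5)^4, so the eigenvalues are -5 (algebraic multiplicity 4).

For λ = -5: rank(A + 5I) = 2, rank((A + 5I)^2) = 0. The eigenspace has dimension 4 - 2 = 2, so there are 2 Jordan blocks; the rank sequence gives block sizes [2, 2].

Assembling the blocks gives the Jordan form J above.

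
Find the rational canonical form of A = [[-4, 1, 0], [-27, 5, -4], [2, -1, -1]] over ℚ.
R = [[0, 0, 1], [1, 0, -2], [0, 1, 0]]

The invariant factors of A (the non-unit diagonal entries of the Smith normal form of xI - A over ℚ[x]) are x^3 + 2x - 1, each dividing the next. The characteristic polynomial is their product, x^3 + 2x - 1.

The rational canonical form is the block-diagonal matrix of companion matrices C(f_i):
R = [[0, 0, 1], [1, 0, -2], [0, 1, 0]].

Note the characteristic polynomial does not split into linear factors over ℚ, so A has no Jordan form over ℚ; the rational canonical form exists over any field.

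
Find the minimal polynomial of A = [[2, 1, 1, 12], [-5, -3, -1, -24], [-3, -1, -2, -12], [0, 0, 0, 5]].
m_A(x) = (x - 5)(x + 1)^3

The characteristic polynomial factors as (x - 5)(x + 1)^3. The minimal polynomial is ∏(x - λ)^{k_λ} where k_λ is the size of the largest Jordan block at λ.

For λ = -1: rank(A + I) = 3, and the largest Jordan block has size 3 (the smallest k with rank((A + I)^k) = rank((A + I)^(k+1))).
For λ = 5: rank(A - 5I) = 3, and the largest Jordan block has size 1 (the smallest k with rank((A - 5I)^k) = rank((A - 5I)^(k+1))).

So m_A(x) = (x - 5)(x + 1)^3.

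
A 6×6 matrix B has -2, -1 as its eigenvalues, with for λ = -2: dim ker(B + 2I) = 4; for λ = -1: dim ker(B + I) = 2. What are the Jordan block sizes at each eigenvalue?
Jordan blocks: (-2, 1), (-2, 1), (-2, 1), (-2, 1), (-1, 1), (-1, 1)

λ = -2: successive nullity increments [4] count blocks of size ≥ k; block sizes are [1, 1, 1, 1].
λ = -1: successive nullity increments [2] count blocks of size ≥ k; block sizes are [1, 1].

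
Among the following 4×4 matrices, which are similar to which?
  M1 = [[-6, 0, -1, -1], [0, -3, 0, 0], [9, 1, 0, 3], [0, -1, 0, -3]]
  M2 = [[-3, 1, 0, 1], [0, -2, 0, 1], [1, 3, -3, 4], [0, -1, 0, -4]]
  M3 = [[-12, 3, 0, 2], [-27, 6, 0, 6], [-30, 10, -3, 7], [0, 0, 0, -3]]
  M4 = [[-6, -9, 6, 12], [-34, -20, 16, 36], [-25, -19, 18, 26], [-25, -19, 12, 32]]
Characteristic polynomials: χ_{M1} = (x + 3)^4, χ_{M2} = (x + 3)^4, χ_{M3} = (x + 3)^4, χ_{M4} = (x - 6)^4.

{M1, M2, M3}: invariant factors (x + 3)^2, (x + 3)^2.

{M4}: invariant factors x - 6, (x - 6)^3.

Matrices are similar if and only if their invariant-factor lists agree; the partition into similarity classes is {M1, M2, M3}, {M4}.

2 classes: {M1, M2, M3}, {M4}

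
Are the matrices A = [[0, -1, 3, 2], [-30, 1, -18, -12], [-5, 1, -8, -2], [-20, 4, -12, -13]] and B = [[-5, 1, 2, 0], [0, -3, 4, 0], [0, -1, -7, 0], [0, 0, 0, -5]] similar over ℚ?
Two matrices over a field are similar if and only if they have the same invariant factors.

Both A and B have characteristic polynomial (x + 5)^4 and minimal polynomial (x + 5)^2. Computing further, both have invariant factors x + 5, x + 5, (x + 5)^2. Hence A and B are similar.

Yes.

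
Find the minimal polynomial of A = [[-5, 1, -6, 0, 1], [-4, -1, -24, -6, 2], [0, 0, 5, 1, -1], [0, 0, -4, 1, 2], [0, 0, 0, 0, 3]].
m_A(x) = (x - 3)^2(x + 3)^2

The characteristic polynomial factors as (x - 3)^3(x + 3)^2. The minimal polynomial is ∏(x - λ)^{k_λ} where k_λ is the size of the largest Jordan block at λ.

For λ = -3: rank(A + 3I) = 4, and the largest Jordan block has size 2 (the smallest k with rank((A + 3I)^k) = rank((A + 3I)^(k+1))).
For λ = 3: rank(A - 3I) = 3, and the largest Jordan block has size 2 (the smallest k with rank((A - 3I)^k) = rank((A - 3I)^(k+1))).

So m_A(x) = (x - 3)^2(x + 3)^2.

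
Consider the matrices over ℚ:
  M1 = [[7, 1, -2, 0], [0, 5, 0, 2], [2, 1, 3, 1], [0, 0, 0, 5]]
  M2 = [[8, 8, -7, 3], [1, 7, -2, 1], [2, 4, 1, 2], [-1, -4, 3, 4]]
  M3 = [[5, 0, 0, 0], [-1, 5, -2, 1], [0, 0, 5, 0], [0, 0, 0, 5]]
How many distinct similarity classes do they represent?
Characteristic polynomials: χ_{M1} = (x - 5)^4, χ_{M2} = (x - 5)^4, χ_{M3} = (x - 5)^4.

{M1, M2}: invariant factors (x - 5)^2, (x - 5)^2.

{M3}: invariant factors x - 5, x - 5, (x - 5)^2.

Matrices are similar if and only if their invariant-factor lists agree; the partition into similarity classes is {M1, M2}, {M3}.

2 classes: {M1, M2}, {M3}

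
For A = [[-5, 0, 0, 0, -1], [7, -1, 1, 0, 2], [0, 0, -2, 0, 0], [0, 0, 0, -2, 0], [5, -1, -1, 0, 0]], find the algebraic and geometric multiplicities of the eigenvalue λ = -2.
The characteristic polynomial is (x + 2)^5, so the factor x + 2 appears with exponent 5: the algebraic multiplicity is 5.

rank(A + 2I) = 2, so the eigenspace has dimension 5 - 2 = 3: the geometric multiplicity is 3.

Since 3 < 5, A is not diagonalizable.

algebraic multiplicity 5, geometric multiplicity 3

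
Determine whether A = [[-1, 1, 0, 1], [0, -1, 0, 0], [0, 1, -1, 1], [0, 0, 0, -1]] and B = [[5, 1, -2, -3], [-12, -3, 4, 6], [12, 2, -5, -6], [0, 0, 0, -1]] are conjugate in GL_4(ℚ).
Two matrices over a field are similar if and only if they have the same invariant factors.

Both A and B have characteristic polynomial (x + 1)^4 and minimal polynomial (x + 1)^2. Computing further, both have invariant factors x + 1, x + 1, (x + 1)^2. Hence A and B are similar.

Yes.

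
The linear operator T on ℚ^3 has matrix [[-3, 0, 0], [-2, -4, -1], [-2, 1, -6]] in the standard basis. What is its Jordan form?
J = [[-5, 1, 0], [0, -5, 0], [0, 0, -3]]

The characteristic polynomial is det(xI - A) = (x + 3)(x + 5)^2, so the eigenvalues are -5 (algebraic multiplicity 2), -3 (algebraic multiplicity 1).

For λ = -5: rank(A + 5I) = 2, rank((A + 5I)^2) = 1. The eigenspace has dimension 3 - 2 = 1, so there is 1 Jordan block; the rank sequence gives block sizes [2].

For λ = -3: algebraic multiplicity 1 gives one 1×1 block.

Assembling the blocks gives the Jordan form J above.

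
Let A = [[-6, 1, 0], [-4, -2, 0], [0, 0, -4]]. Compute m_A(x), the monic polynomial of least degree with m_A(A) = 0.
m_A(x) = (x + 4)^2

The characteristic polynomial factors as (x + 4)^3. The minimal polynomial is ∏(x - λ)^{k_λ} where k_λ is the size of the largest Jordan block at λ.

For λ = -4: rank(A + 4I) = 1, and the largest Jordan block has size 2 (the smallest k with rank((A + 4I)^k) = rank((A + 4I)^(k+1))).

So m_A(x) = (x + 4)^2.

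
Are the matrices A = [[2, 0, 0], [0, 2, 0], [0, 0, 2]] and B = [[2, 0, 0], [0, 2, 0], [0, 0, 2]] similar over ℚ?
Two matrices over a field are similar if and only if they have the same invariant factors.

Both A and B have characteristic polynomial (x - 2)^3 and minimal polynomial x - 2. Computing further, both have invariant factors x - 2, x - 2, x - 2. Hence A and B are similar.

Yes.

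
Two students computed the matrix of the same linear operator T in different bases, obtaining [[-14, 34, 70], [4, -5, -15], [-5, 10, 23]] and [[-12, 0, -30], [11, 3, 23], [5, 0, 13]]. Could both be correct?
Yes.

Two matrices over a field are similar if and only if they have the same invariant factors.

Both A and B have characteristic polynomial (x - 3)^2(x + 2) and minimal polynomial (x - 3)^2(x + 2). Computing further, both have invariant factors (x - 3)^2(x + 2). Hence A and B are similar.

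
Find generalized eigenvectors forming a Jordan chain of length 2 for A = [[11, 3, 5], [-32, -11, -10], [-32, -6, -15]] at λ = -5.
We seek v_1 ∈ ker((A + 5I)^2) \ ker(A + 5I), then set v_{i+1} = (A + 5I) v_i.

One such chain is v_1 = [[1, 0, -3]]^T, v_2 = [[1, -2, -2]]^T. Check: (A + 5I) v_2 = [[0, 0, 0]]^T = 0.

v_1 = [[1, 0, -3]]^T, v_2 = [[1, -2, -2]]^T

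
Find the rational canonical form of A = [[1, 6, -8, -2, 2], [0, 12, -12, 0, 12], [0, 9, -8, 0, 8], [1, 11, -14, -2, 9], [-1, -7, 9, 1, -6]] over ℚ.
The invariant factors of A (the non-unit diagonal entries of the Smith normal form of xI - A over ℚ[x]) are x + 1, (x - 3)(x + 1)(x + 2)^2, each dividing the next. The characteristic polynomial is their product, (x - 3)(x + 1)^2(x + 2)^2.

The rational canonical form is the block-diagonal matrix of companion matrices C(f_i):
R = [[-1, 0, 0, 0, 0], [0, 0, 0, 0, 12], [0, 1, 0, 0, 20], [0, 0, 1, 0, 7], [0, 0, 0, 1, -2]].

R = [[-1, 0, 0, 0, 0], [0, 0, 0, 0, 12], [0, 1, 0, 0, 20], [0, 0, 1, 0, 7], [0, 0, 0, 1, -2]]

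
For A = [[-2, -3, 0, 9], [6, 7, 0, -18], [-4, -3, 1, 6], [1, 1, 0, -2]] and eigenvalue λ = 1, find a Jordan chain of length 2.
v_1 = [[2, -3, 0, 0]]^T, v_2 = [[3, -6, 1, -1]]^T

We seek v_1 ∈ ker((A - I)^2) \ ker(A - I), then set v_{i+1} = (A - I) v_i.

One such chain is v_1 = [[2, -3, 0, 0]]^T, v_2 = [[3, -6, 1, -1]]^T. Check: (A - I) v_2 = [[0, 0, 0, 0]]^T = 0.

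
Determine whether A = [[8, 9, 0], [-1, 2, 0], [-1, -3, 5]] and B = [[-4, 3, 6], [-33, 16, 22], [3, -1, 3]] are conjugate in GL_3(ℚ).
Two matrices over a field are similar if and only if they have the same invariant factors.

Both A and B have characteristic polynomial (x - 5)^3 and minimal polynomial (x - 5)^2. Computing further, both have invariant factors x - 5, (x - 5)^2. Hence A and B are similar.

Yes.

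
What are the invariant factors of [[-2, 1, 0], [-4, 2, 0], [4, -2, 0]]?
x, x^2

The Jordan structure of A has elementary divisors x^2, x. Arranging the block sizes at each eigenvalue in decreasing order and taking row products gives the invariant factors.

Invariant factors (smallest first, each dividing the next): x, x^2.

Check: the last factor x^2 is the minimal polynomial, and the product x^3 is the characteristic polynomial.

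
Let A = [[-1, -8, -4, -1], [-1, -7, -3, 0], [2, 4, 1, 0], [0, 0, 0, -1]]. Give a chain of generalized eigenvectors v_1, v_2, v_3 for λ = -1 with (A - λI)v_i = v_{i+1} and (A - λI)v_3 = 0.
We seek v_1 ∈ ker((A + I)^3) \ ker((A + I)^2), then set v_{i+1} = (A + I) v_i.

One such chain is v_1 = [[0, 0, 0, 1]]^T, v_2 = [[-1, 0, 0, 0]]^T, v_3 = [[0, 1, -2, 0]]^T. Check: (A + I) v_3 = [[0, 0, 0, 0]]^T = 0.

v_1 = [[0, 0, 0, 1]]^T, v_2 = [[-1, 0, 0, 0]]^T, v_3 = [[0, 1, -2, 0]]^T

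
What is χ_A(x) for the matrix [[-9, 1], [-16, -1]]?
xI - A = [[x + 9, -1], [16, x + 1]].

Expanding det(xI - A) along the first row:
det(xI - A) = + (x + 9)·det([[x + 1]]) - (-1)·det([[16]]).

Evaluating gives χ_A(x) = x^2 + 10x + 25 = (x + 5)^2.

χ_A(x) = (x + 5)^2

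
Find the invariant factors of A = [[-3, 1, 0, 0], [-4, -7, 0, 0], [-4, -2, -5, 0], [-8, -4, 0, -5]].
x + 5, x + 5, (x + 5)^2

The Jordan structure of A has elementary divisors (x + 5)^2, (x + 5), (x + 5). Arranging the block sizes at each eigenvalue in decreasing order and taking row products gives the invariant factors.

Invariant factors (smallest first, each dividing the next): x + 5, x + 5, (x + 5)^2.

Check: the last factor (x + 5)^2 is the minimal polynomial, and the product (x + 5)^4 is the characteristic polynomial.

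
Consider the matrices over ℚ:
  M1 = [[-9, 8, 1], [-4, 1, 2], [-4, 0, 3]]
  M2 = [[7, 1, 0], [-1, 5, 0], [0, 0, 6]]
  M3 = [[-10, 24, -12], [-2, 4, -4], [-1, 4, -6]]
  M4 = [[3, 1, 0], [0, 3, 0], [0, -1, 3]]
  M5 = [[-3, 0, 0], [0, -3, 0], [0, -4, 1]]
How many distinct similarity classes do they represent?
Characteristic polynomials: χ_{M1} = (x - 1)(x + 3)^2, χ_{M2} = (x - 6)^3, χ_{M3} = (x + 4)^3, χ_{M4} = (x - 3)^3, χ_{M5} = (x - 1)(x + 3)^2.

{M1}: invariant factors (x - 1)(x + 3)^2.

{M2}: invariant factors x - 6, (x - 6)^2.

{M3}: invariant factors x + 4, (x + 4)^2.

{M4}: invariant factors x - 3, (x - 3)^2.

{M5}: invariant factors x + 3, (x - 1)(x + 3).

Matrices are similar if and only if their invariant-factor lists agree; the partition into similarity classes is {M1}, {M2}, {M3}, {M4}, {M5}.

5 classes: {M1}, {M2}, {M3}, {M4}, {M5}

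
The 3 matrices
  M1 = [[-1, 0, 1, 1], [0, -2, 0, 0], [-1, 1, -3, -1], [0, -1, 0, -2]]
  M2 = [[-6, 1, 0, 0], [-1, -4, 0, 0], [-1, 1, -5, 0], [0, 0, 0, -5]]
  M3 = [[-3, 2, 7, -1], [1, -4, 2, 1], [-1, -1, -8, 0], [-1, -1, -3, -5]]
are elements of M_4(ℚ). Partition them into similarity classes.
Characteristic polynomials: χ_{M1} = (x + 2)^4, χ_{M2} = (x + 5)^4, χ_{M3} = (x + 5)^4.

{M1}: invariant factors (x + 2)^2, (x + 2)^2.

{M2}: invariant factors x + 5, x + 5, (x + 5)^2.

{M3}: invariant factors (x + 5)^2, (x + 5)^2.

Matrices are similar if and only if their invariant-factor lists agree; the partition into similarity classes is {M1}, {M2}, {M3}.

3 classes: {M1}, {M2}, {M3}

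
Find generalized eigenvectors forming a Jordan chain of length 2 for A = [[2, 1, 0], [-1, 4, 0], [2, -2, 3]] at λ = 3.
v_1 = [[0, 1, 1]]^T, v_2 = [[1, 1, -2]]^T

We seek v_1 ∈ ker((A - 3I)^2) \ ker(A - 3I), then set v_{i+1} = (A - 3I) v_i.

One such chain is v_1 = [[0, 1, 1]]^T, v_2 = [[1, 1, -2]]^T. Check: (A - 3I) v_2 = [[0, 0, 0]]^T = 0.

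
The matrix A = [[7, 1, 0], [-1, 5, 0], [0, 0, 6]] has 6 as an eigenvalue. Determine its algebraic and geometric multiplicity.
algebraic multiplicity 3, geometric multiplicity 2

The characteristic polynomial is (x - 6)^3, so the factor x - 6 appears with exponent 3: the algebraic multiplicity is 3.

rank(A - 6I) = 1, so the eigenspace has dimension 3 - 1 = 2: the geometric multiplicity is 2.

Since 2 < 3, A is not diagonalizable.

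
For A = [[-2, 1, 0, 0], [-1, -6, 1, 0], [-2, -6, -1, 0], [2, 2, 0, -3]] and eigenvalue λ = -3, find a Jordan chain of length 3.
We seek v_1 ∈ ker((A + 3I)^3) \ ker((A + 3I)^2), then set v_{i+1} = (A + 3I) v_i.

One such chain is v_1 = [[0, 0, 1, -1]]^T, v_2 = [[0, 1, 2, 0]]^T, v_3 = [[1, -1, -2, 2]]^T. Check: (A + 3I) v_3 = [[0, 0, 0, 0]]^T = 0.

v_1 = [[0, 0, 1, -1]]^T, v_2 = [[0, 1, 2, 0]]^T, v_3 = [[1, -1, -2, 2]]^T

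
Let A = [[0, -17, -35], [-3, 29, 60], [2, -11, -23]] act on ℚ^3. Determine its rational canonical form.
R = [[0, 0, 8], [1, 0, -12], [0, 1, 6]]

The invariant factors of A (the non-unit diagonal entries of the Smith normal form of xI - A over ℚ[x]) are (x - 2)^3, each dividing the next. The characteristic polynomial is their product, (x - 2)^3.

The rational canonical form is the block-diagonal matrix of companion matrices C(f_i):
R = [[0, 0, 8], [1, 0, -12], [0, 1, 6]].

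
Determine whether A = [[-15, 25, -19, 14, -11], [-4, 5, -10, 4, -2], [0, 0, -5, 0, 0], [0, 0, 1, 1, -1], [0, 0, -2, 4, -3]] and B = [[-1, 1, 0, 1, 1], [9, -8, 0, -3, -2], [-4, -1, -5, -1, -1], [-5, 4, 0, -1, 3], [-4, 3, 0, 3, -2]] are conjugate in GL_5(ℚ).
Two matrices over a field are similar if and only if they have the same invariant factors.

Both A and B have characteristic polynomial (x + 1)^2(x + 5)^3 and minimal polynomial (x + 1)^2(x + 5)^2. Computing further, both have invariant factors x + 5, (x + 1)^2(x + 5)^2. Hence A and B are similar.

Yes.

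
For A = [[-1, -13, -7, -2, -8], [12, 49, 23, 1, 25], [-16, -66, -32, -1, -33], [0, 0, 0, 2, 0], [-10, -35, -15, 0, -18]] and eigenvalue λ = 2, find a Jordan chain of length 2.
We seek v_1 ∈ ker((A - 2I)^2) \ ker(A - 2I), then set v_{i+1} = (A - 2I) v_i.

One such chain is v_1 = [[0, 0, 0, 1, 0]]^T, v_2 = [[-2, 1, -1, 0, 0]]^T. Check: (A - 2I) v_2 = [[0, 0, 0, 0, 0]]^T = 0.

v_1 = [[0, 0, 0, 1, 0]]^T, v_2 = [[-2, 1, -1, 0, 0]]^T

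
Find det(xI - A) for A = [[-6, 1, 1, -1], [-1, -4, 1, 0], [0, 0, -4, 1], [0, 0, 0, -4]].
xI - A = [[x + 6, -1, -1, 1], [1, x + 4, -1, 0], [0, 0, x + 4, -1], [0, 0, 0, x + 4]].

Expanding det(xI - A) along the first row:
det(xI - A) = + (x + 6)·det([[x + 4, -1, 0], [0, x + 4, -1], [0, 0, x + 4]]) - (-1)·det([[1, -1, 0], [0, x + 4, -1], [0, 0, x + 4]]) + (-1)·det([[1, x + 4, 0], [0, 0, -1], [0, 0, x + 4]]) - (1)·det([[1, x + 4, -1], [0, 0, x + 4], [0, 0, 0]]).

Evaluating gives χ_A(x) = x^4 + 18x^3 + 121x^2 + 360x + 400 = (x + 4)^2(x + 5)^2.

χ_A(x) = (x + 4)^2(x + 5)^2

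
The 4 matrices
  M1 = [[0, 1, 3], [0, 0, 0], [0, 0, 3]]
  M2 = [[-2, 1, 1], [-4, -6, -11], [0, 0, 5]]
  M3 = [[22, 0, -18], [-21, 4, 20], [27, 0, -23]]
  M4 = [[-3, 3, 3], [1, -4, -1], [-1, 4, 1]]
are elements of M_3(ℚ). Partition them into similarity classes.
4 classes: {M1}, {M2}, {M3}, {M4}

Characteristic polynomials: χ_{M1} = x^2(x - 3), χ_{M2} = (x - 5)(x + 4)^2, χ_{M3} = (x - 4)^2(x + 5), χ_{M4} = x(x + 3)^2.

{M1}: invariant factors x^2(x - 3).

{M2}: invariant factors (x - 5)(x + 4)^2.

{M3}: invariant factors (x - 4)^2(x + 5).

{M4}: invariant factors x(x + 3)^2.

Matrices are similar if and only if their invariant-factor lists agree; the partition into similarity classes is {M1}, {M2}, {M3}, {M4}.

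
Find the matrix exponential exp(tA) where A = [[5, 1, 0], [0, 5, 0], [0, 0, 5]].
e^{tA} = [[e^{5*t}, t*e^{5*t}, 0], [0, e^{5*t}, 0], [0, 0, e^{5*t}]]

A has Jordan form J = [[5, 1, 0], [0, 5, 0], [0, 0, 5]] with A = PJP^{-1}, so e^{tA} = P e^{tJ} P^{-1}.

For a Jordan block J_k(λ), e^{tJ_k(λ)} = e^{λt} · (I + tN + t^2 N^2/2! + ... + t^{k-1} N^{k-1}/(k-1)!) where N is the nilpotent superdiagonal part.

Assembling the blocks and conjugating back gives the entries of e^{tA} as shown above.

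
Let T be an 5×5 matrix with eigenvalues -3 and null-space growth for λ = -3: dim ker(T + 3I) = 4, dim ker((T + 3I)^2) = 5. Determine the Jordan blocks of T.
λ = -3: successive nullity increments [4, 1] count blocks of size ≥ k; block sizes are [2, 1, 1, 1].

Jordan blocks: (-3, 2), (-3, 1), (-3, 1), (-3, 1)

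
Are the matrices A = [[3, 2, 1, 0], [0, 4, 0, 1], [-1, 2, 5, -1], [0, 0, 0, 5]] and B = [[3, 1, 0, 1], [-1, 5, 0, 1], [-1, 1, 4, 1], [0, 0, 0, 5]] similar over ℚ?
Yes.

Two matrices over a field are similar if and only if they have the same invariant factors.

Both A and B have characteristic polynomial (x - 5)(x - 4)^3 and minimal polynomial (x - 5)(x - 4)^2. Computing further, both have invariant factors x - 4, (x - 5)(x - 4)^2. Hence A and B are similar.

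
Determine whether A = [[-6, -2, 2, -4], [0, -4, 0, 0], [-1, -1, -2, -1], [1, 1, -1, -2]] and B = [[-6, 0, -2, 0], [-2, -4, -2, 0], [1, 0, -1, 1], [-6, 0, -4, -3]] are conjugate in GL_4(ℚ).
Two matrices over a field are similar if and only if they have the same invariant factors.

Both A and B have characteristic polynomial (x + 3)^2(x + 4)^2 and minimal polynomial (x + 3)^2(x + 4). Computing further, both have invariant factors x + 4, (x + 3)^2(x + 4). Hence A and B are similar.

Yes.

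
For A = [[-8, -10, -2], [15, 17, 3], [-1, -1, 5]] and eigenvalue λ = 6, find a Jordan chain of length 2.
We seek v_1 ∈ ker((A - 6I)^2) \ ker(A - 6I), then set v_{i+1} = (A - 6I) v_i.

One such chain is v_1 = [[0, 0, 1]]^T, v_2 = [[-2, 3, -1]]^T. Check: (A - 6I) v_2 = [[0, 0, 0]]^T = 0.

v_1 = [[0, 0, 1]]^T, v_2 = [[-2, 3, -1]]^T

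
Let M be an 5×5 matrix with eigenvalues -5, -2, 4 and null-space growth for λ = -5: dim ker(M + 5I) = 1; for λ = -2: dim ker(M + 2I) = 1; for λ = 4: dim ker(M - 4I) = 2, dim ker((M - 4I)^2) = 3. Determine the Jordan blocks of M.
λ = -5: successive nullity increments [1] count blocks of size ≥ k; block sizes are [1].
λ = -2: successive nullity increments [1] count blocks of size ≥ k; block sizes are [1].
λ = 4: successive nullity increments [2, 1] count blocks of size ≥ k; block sizes are [2, 1].

Jordan blocks: (-5, 1), (-2, 1), (4, 2), (4, 1)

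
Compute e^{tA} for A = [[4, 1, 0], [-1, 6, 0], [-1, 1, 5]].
A has Jordan form J = [[5, 1, 0], [0, 5, 0], [0, 0, 5]] with A = PJP^{-1}, so e^{tA} = P e^{tJ} P^{-1}.

For a Jordan block J_k(λ), e^{tJ_k(λ)} = e^{λt} · (I + tN + t^2 N^2/2! + ... + t^{k-1} N^{k-1}/(k-1)!) where N is the nilpotent superdiagonal part.

Assembling the blocks and conjugating back gives the entries of e^{tA} as shown above.

e^{tA} = [[(1 - t)*e^{5*t}, t*e^{5*t}, 0], [-t*e^{5*t}, (t + 1)*e^{5*t}, 0], [-t*e^{5*t}, t*e^{5*t}, e^{5*t}]]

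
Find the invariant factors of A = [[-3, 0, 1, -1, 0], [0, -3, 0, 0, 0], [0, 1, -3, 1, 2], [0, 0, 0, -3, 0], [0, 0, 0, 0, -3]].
x + 3, x + 3, (x + 3)^3

The Jordan structure of A has elementary divisors (x + 3)^3, (x + 3), (x + 3). Arranging the block sizes at each eigenvalue in decreasing order and taking row products gives the invariant factors.

Invariant factors (smallest first, each dividing the next): x + 3, x + 3, (x + 3)^3.

Check: the last factor (x + 3)^3 is the minimal polynomial, and the product (x + 3)^5 is the characteristic polynomial.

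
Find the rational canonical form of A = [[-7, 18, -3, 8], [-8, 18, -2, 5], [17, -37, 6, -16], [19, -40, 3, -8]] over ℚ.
R = [[0, 0, 0, 54], [1, 0, 0, -9], [0, 1, 0, -21], [0, 0, 1, 9]]

The invariant factors of A (the non-unit diagonal entries of the Smith normal form of xI - A over ℚ[x]) are (x - 3)^2(x^2 - 3x - 6), each dividing the next. The characteristic polynomial is their product, (x - 3)^2(x^2 - 3x - 6).

The rational canonical form is the block-diagonal matrix of companion matrices C(f_i):
R = [[0, 0, 0, 54], [1, 0, 0, -9], [0, 1, 0, -21], [0, 0, 1, 9]].

Note the characteristic polynomial does not split into linear factors over ℚ, so A has no Jordan form over ℚ; the rational canonical form exists over any field.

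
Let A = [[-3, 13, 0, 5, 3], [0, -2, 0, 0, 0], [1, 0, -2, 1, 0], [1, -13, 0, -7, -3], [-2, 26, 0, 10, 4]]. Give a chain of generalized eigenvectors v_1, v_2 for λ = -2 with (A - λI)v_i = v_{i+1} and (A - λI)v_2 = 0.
v_1 = [[1, 1, 2, -1, -2]]^T, v_2 = [[1, 0, 0, -1, 2]]^T

We seek v_1 ∈ ker((A + 2I)^2) \ ker(A + 2I), then set v_{i+1} = (A + 2I) v_i.

One such chain is v_1 = [[1, 1, 2, -1, -2]]^T, v_2 = [[1, 0, 0, -1, 2]]^T. Check: (A + 2I) v_2 = [[0, 0, 0, 0, 0]]^T = 0.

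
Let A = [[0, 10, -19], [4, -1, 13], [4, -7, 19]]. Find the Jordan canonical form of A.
J = [[6, 1, 0], [0, 6, 1], [0, 0, 6]]

The characteristic polynomial is det(xI - A) = (x - 6)^3, so the eigenvalues are 6 (algebraic multiplicity 3).

For λ = 6: rank(A - 6I) = 2, rank((A - 6I)^2) = 1, rank((A - 6I)^3) = 0. The eigenspace has dimension 3 - 2 = 1, so there is 1 Jordan block; the rank sequence gives block sizes [3].

Assembling the blocks gives the Jordan form J above.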